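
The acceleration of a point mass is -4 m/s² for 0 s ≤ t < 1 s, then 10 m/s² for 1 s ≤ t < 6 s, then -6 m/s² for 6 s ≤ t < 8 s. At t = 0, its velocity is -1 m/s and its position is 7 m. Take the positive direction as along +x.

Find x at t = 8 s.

On each constant-a segment, Δv = aΔt and Δx = v₀Δt + ½aΔt²; chain segment to segment.
0–1 s: v starts -1 m/s; Δx = -1·1 + ½·-4·1² = -3 m; v ends -5 m/s.
1–6 s: v starts -5 m/s; Δx = -5·5 + ½·10·5² = 100 m; v ends 45 m/s.
6–8 s: v starts 45 m/s; Δx = 45·2 + ½·-6·2² = 78 m; v ends 33 m/s.
x(8) = 7 + Σ Δx = 182 m.

182 m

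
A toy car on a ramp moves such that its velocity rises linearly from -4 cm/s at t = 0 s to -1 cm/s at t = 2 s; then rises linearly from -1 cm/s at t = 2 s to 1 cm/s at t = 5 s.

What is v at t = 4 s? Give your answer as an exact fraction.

1/3 cm/s

On 2–5 s the graph is linear from -1 to 1 cm/s: v(4) = -1 + (1 − -1)·(4 − 2)/(5 − 2) = 1/3 cm/s.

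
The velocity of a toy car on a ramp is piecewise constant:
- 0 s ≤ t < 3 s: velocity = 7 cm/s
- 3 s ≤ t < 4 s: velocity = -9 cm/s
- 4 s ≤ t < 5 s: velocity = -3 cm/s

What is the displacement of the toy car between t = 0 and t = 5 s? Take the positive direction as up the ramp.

Net displacement equals the area under the velocity-time graph (areas below the axis count negative).
0–3 s: 7 × 3 = 21 cm
3–4 s: -9 × 1 = -9 cm
4–5 s: -3 × 1 = -3 cm
Net displacement = 9 cm

9 cm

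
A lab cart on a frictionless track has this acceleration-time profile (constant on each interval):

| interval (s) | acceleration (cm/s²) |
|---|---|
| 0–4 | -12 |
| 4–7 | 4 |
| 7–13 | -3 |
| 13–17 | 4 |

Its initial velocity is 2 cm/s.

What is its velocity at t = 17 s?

-36 cm/s

Δv equals the area under the a-t graph; then v = v₀ + Δv.
0–4 s: -12 × 4 = -48 cm/s
4–7 s: 4 × 3 = 12 cm/s
7–13 s: -3 × 6 = -18 cm/s
13–17 s: 4 × 4 = 16 cm/s
Δv = -38 cm/s, so v(17) = 2 + (-38) = -36 cm/s.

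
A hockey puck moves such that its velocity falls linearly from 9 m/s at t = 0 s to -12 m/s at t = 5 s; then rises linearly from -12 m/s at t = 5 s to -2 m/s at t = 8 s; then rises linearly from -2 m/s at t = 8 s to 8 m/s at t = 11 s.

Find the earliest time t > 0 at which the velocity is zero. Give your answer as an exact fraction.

v changes sign on 0–5 s (from 9 to -12); the graph is linear there, so v = 0 at t = 0 + (-9)·(5 − 0)/(-12 − 9) = 15/7 s.

t = 15/7 s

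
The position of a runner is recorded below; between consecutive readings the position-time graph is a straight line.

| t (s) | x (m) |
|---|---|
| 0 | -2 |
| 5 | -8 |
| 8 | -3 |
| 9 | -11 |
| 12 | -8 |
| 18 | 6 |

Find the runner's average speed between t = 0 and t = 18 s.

2 m/s

Average speed = (total path length)/(elapsed time); on a piecewise-linear x-t graph the path length is Σ|Δx|.
0–5 s: |Δx| = |-8 − -2| = 6 m
5–8 s: |Δx| = |-3 − -8| = 5 m
8–9 s: |Δx| = |-11 − -3| = 8 m
9–12 s: |Δx| = |-8 − -11| = 3 m
12–18 s: |Δx| = |6 − -8| = 14 m
Total path = 36 m; average speed = 36/18 = 2 m/s.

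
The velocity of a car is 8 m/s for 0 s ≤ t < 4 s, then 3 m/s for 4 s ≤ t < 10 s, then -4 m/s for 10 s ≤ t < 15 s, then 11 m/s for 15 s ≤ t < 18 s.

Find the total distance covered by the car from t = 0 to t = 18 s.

Total distance travelled is ∫|v| dt — sum the magnitudes of each area piece.
0–4 s: |8| × 4 = 32 m
4–10 s: |3| × 6 = 18 m
10–15 s: |-4| × 5 = 20 m
15–18 s: |11| × 3 = 33 m
Total distance = 103 m

103 m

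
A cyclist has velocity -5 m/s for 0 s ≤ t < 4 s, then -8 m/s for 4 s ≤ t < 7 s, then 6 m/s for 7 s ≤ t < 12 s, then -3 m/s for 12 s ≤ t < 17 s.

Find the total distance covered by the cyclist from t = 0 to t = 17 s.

Distance (not displacement) is the total path length: add the absolute areas under v-t.
0–4 s: |-5| × 4 = 20 m
4–7 s: |-8| × 3 = 24 m
7–12 s: |6| × 5 = 30 m
12–17 s: |-3| × 5 = 15 m
Total distance = 89 m

89 m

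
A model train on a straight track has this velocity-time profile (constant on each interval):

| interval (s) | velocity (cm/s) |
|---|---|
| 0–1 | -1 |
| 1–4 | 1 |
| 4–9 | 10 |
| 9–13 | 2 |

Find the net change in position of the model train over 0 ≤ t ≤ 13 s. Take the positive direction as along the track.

Net displacement equals the area under the velocity-time graph (areas below the axis count negative).
0–1 s: -1 × 1 = -1 cm
1–4 s: 1 × 3 = 3 cm
4–9 s: 10 × 5 = 50 cm
9–13 s: 2 × 4 = 8 cm
Net displacement = 60 cm

60 cm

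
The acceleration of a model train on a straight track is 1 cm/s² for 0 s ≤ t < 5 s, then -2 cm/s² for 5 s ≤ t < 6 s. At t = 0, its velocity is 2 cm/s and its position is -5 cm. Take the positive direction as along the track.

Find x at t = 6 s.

On each constant-a segment, Δv = aΔt and Δx = v₀Δt + ½aΔt²; chain segment to segment.
0–5 s: v starts 2 cm/s; Δx = 2·5 + ½·1·5² = 22.5 cm; v ends 7 cm/s.
5–6 s: v starts 7 cm/s; Δx = 7·1 + ½·-2·1² = 6 cm; v ends 5 cm/s.
x(6) = -5 + Σ Δx = 23.5 cm.

23.5 cm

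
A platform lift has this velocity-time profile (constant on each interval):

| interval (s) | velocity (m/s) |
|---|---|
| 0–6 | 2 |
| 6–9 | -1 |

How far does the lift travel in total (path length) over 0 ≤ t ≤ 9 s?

15 m

Total distance travelled is ∫|v| dt — sum the magnitudes of each area piece.
0–6 s: |2| × 6 = 12 m
6–9 s: |-1| × 3 = 3 m
Total distance = 15 m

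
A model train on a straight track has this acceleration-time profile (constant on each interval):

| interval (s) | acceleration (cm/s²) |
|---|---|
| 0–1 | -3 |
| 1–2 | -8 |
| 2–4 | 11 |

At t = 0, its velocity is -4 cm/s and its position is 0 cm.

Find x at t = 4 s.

On each constant-a segment, Δv = aΔt and Δx = v₀Δt + ½aΔt²; chain segment to segment.
0–1 s: v starts -4 cm/s; Δx = -4·1 + ½·-3·1² = -5.5 cm; v ends -7 cm/s.
1–2 s: v starts -7 cm/s; Δx = -7·1 + ½·-8·1² = -11 cm; v ends -15 cm/s.
2–4 s: v starts -15 cm/s; Δx = -15·2 + ½·11·2² = -8 cm; v ends 7 cm/s.
x(4) = 0 + Σ Δx = -24.5 cm.

-24.5 cm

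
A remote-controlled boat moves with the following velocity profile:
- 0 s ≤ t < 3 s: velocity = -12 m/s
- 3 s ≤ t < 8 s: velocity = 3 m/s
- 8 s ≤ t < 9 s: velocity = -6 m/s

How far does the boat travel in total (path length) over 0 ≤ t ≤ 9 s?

57 m

Total distance travelled is ∫|v| dt — sum the magnitudes of each area piece.
0–3 s: |-12| × 3 = 36 m
3–8 s: |3| × 5 = 15 m
8–9 s: |-6| × 1 = 6 m
Total distance = 57 m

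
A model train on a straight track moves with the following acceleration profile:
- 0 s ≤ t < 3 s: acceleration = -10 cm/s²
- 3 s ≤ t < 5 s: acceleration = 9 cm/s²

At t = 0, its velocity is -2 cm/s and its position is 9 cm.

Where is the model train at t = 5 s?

On each constant-a segment, Δv = aΔt and Δx = v₀Δt + ½aΔt²; chain segment to segment.
0–3 s: v starts -2 cm/s; Δx = -2·3 + ½·-10·3² = -51 cm; v ends -32 cm/s.
3–5 s: v starts -32 cm/s; Δx = -32·2 + ½·9·2² = -46 cm; v ends -14 cm/s.
x(5) = 9 + Σ Δx = -88 cm.

-88 cm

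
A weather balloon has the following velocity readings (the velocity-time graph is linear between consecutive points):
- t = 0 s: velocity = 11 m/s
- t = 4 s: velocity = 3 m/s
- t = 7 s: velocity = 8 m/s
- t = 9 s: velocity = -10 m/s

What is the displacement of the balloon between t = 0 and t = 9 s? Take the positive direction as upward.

Displacement is the signed area under the v-t curve.
0–4 s: ½(11 + 3)(4) = 28 m
4–7 s: ½(3 + 8)(3) = 16.5 m
7–9 s: ½(8 + -10)(2) = -2 m
Net displacement = 42.5 m

42.5 m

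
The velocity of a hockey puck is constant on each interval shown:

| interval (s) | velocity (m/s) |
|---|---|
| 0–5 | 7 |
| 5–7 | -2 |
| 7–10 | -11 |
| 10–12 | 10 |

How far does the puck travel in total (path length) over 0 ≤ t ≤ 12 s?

Distance (not displacement) is the total path length: add the absolute areas under v-t.
0–5 s: |7| × 5 = 35 m
5–7 s: |-2| × 2 = 4 m
7–10 s: |-11| × 3 = 33 m
10–12 s: |10| × 2 = 20 m
Total distance = 92 m

92 m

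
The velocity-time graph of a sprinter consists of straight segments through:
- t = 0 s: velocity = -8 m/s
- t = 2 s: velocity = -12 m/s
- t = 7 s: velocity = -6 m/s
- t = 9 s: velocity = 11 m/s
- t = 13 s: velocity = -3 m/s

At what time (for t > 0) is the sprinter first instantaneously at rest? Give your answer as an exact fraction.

t = 131/17 s

v changes sign on 7–9 s (from -6 to 11); the graph is linear there, so v = 0 at t = 7 + (6)·(9 − 7)/(11 − -6) = 131/17 s.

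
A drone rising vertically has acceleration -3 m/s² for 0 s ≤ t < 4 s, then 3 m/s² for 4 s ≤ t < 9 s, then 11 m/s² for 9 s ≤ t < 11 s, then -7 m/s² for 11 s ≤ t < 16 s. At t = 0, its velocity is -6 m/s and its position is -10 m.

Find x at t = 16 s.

On each constant-a segment, Δv = aΔt and Δx = v₀Δt + ½aΔt²; chain segment to segment.
0–4 s: v starts -6 m/s; Δx = -6·4 + ½·-3·4² = -48 m; v ends -18 m/s.
4–9 s: v starts -18 m/s; Δx = -18·5 + ½·3·5² = -52.5 m; v ends -3 m/s.
9–11 s: v starts -3 m/s; Δx = -3·2 + ½·11·2² = 16 m; v ends 19 m/s.
11–16 s: v starts 19 m/s; Δx = 19·5 + ½·-7·5² = 7.5 m; v ends -16 m/s.
x(16) = -10 + Σ Δx = -87 m.

-87 m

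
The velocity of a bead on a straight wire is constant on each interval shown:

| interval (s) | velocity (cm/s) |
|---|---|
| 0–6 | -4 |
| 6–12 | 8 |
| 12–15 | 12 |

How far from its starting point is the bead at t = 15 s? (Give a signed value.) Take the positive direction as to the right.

Displacement is the signed area under the v-t curve.
0–6 s: -4 × 6 = -24 cm
6–12 s: 8 × 6 = 48 cm
12–15 s: 12 × 3 = 36 cm
Net displacement = 60 cm

60 cm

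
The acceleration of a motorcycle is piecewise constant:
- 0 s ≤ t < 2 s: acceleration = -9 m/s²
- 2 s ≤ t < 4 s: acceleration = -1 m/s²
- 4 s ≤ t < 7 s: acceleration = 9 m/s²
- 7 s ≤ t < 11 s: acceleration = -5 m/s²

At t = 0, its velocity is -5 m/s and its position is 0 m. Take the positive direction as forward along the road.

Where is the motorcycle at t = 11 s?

-142.5 m

On each constant-a segment, Δv = aΔt and Δx = v₀Δt + ½aΔt²; chain segment to segment.
0–2 s: v starts -5 m/s; Δx = -5·2 + ½·-9·2² = -28 m; v ends -23 m/s.
2–4 s: v starts -23 m/s; Δx = -23·2 + ½·-1·2² = -48 m; v ends -25 m/s.
4–7 s: v starts -25 m/s; Δx = -25·3 + ½·9·3² = -34.5 m; v ends 2 m/s.
7–11 s: v starts 2 m/s; Δx = 2·4 + ½·-5·4² = -32 m; v ends -18 m/s.
x(11) = 0 + Σ Δx = -142.5 m.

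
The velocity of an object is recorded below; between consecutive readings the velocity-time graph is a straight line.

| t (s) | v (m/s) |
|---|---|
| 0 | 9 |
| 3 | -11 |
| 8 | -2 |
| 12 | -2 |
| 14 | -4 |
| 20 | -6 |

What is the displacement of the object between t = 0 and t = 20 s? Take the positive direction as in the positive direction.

Net displacement equals the area under the velocity-time graph (areas below the axis count negative).
0–3 s: ½(9 + -11)(3) = -3 m
3–8 s: ½(-11 + -2)(5) = -32.5 m
8–12 s: -2 × 4 = -8 m
12–14 s: ½(-2 + -4)(2) = -6 m
14–20 s: ½(-4 + -6)(6) = -30 m
Net displacement = -79.5 m

-79.5 m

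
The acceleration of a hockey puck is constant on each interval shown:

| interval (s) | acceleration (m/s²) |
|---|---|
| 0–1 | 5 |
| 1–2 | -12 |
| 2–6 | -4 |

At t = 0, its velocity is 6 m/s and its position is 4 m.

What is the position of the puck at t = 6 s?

-18.5 m

On each constant-a segment, Δv = aΔt and Δx = v₀Δt + ½aΔt²; chain segment to segment.
0–1 s: v starts 6 m/s; Δx = 6·1 + ½·5·1² = 8.5 m; v ends 11 m/s.
1–2 s: v starts 11 m/s; Δx = 11·1 + ½·-12·1² = 5 m; v ends -1 m/s.
2–6 s: v starts -1 m/s; Δx = -1·4 + ½·-4·4² = -36 m; v ends -17 m/s.
x(6) = 4 + Σ Δx = -18.5 m.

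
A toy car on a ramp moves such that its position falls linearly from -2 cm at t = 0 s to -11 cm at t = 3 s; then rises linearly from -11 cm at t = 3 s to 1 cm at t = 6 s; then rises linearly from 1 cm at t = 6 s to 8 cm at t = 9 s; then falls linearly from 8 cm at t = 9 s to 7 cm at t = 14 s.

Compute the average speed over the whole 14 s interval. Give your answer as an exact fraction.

29/14 cm/s

Average speed = (total path length)/(elapsed time); on a piecewise-linear x-t graph the path length is Σ|Δx|.
0–3 s: |Δx| = |-11 − -2| = 9 cm
3–6 s: |Δx| = |1 − -11| = 12 cm
6–9 s: |Δx| = |8 − 1| = 7 cm
9–14 s: |Δx| = |7 − 8| = 1 cm
Total path = 29 cm; average speed = 29/14 = 29/14 cm/s.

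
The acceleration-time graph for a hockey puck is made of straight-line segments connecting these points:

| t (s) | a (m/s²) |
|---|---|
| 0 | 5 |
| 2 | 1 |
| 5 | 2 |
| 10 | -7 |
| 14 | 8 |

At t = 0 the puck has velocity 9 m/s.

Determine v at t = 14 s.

9 m/s

Δv equals the area under the a-t graph; then v = v₀ + Δv.
0–2 s: ½(5 + 1)(2) = 6 m/s
2–5 s: ½(1 + 2)(3) = 4.5 m/s
5–10 s: ½(2 + -7)(5) = -12.5 m/s
10–14 s: ½(-7 + 8)(4) = 2 m/s
Δv = 0 m/s, so v(14) = 9 + (0) = 9 m/s.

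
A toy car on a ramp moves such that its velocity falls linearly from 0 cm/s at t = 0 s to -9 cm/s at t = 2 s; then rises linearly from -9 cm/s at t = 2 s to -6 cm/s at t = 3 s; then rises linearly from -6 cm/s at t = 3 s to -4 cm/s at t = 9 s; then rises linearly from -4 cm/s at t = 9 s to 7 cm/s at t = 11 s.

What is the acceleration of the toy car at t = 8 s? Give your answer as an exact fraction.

1/3 cm/s²

Acceleration is the slope of the v-t graph on 3–9 s: (-4 − -6)/(9 − 3) = 1/3 cm/s².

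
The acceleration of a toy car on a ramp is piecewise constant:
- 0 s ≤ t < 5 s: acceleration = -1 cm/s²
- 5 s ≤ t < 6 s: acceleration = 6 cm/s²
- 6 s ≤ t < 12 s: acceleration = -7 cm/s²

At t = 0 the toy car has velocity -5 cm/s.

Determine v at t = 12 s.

-46 cm/s

Δv equals the area under the a-t graph; then v = v₀ + Δv.
0–5 s: -1 × 5 = -5 cm/s
5–6 s: 6 × 1 = 6 cm/s
6–12 s: -7 × 6 = -42 cm/s
Δv = -41 cm/s, so v(12) = -5 + (-41) = -46 cm/s.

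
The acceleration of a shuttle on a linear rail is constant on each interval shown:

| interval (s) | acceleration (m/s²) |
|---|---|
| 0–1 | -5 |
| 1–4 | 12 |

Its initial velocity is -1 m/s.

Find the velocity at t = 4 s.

30 m/s

Δv equals the area under the a-t graph; then v = v₀ + Δv.
0–1 s: -5 × 1 = -5 m/s
1–4 s: 12 × 3 = 36 m/s
Δv = 31 m/s, so v(4) = -1 + (31) = 30 m/s.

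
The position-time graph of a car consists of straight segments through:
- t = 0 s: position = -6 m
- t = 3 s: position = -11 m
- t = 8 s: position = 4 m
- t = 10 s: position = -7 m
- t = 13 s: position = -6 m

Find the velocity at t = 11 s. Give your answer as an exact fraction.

Velocity is the slope of the x-t graph on 10–13 s: (-6 − -7)/(13 − 10) = 1/3 m/s.

1/3 m/s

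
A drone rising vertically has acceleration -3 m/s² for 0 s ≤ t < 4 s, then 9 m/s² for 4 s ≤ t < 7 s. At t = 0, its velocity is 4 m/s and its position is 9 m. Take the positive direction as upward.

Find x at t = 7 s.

17.5 m

On each constant-a segment, Δv = aΔt and Δx = v₀Δt + ½aΔt²; chain segment to segment.
0–4 s: v starts 4 m/s; Δx = 4·4 + ½·-3·4² = -8 m; v ends -8 m/s.
4–7 s: v starts -8 m/s; Δx = -8·3 + ½·9·3² = 16.5 m; v ends 19 m/s.
x(7) = 9 + Σ Δx = 17.5 m.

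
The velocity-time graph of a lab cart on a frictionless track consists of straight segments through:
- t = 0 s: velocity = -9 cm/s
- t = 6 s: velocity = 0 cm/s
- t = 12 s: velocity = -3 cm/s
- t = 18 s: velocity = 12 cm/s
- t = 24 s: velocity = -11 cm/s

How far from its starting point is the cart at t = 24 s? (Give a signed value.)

Displacement is the signed area under the v-t curve.
0–6 s: ½(-9 + 0)(6) = -27 cm
6–12 s: ½(0 + -3)(6) = -9 cm
12–18 s: ½(-3 + 12)(6) = 27 cm
18–24 s: ½(12 + -11)(6) = 3 cm
Net displacement = -6 cm

-6 cm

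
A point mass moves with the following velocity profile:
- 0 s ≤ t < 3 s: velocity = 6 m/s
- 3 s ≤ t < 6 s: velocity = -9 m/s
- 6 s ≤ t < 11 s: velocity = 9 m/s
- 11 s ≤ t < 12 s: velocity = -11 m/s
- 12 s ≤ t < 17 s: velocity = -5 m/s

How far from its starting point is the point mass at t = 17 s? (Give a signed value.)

Net displacement equals the area under the velocity-time graph (areas below the axis count negative).
0–3 s: 6 × 3 = 18 m
3–6 s: -9 × 3 = -27 m
6–11 s: 9 × 5 = 45 m
11–12 s: -11 × 1 = -11 m
12–17 s: -5 × 5 = -25 m
Net displacement = 0 m

0 m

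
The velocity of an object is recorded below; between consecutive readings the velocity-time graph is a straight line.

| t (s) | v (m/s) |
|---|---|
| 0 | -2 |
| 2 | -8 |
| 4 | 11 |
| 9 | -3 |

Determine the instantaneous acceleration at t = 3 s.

9.5 m/s²

Acceleration is the slope of the v-t graph on 2–4 s: (11 − -8)/(4 − 2) = 9.5 m/s².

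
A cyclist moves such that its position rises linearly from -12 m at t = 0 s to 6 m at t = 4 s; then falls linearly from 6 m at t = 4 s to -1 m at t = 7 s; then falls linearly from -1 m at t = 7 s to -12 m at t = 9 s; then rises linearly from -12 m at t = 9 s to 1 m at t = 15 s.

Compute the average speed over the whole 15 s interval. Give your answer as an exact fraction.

Average speed = (total path length)/(elapsed time); on a piecewise-linear x-t graph the path length is Σ|Δx|.
0–4 s: |Δx| = |6 − -12| = 18 m
4–7 s: |Δx| = |-1 − 6| = 7 m
7–9 s: |Δx| = |-12 − -1| = 11 m
9–15 s: |Δx| = |1 − -12| = 13 m
Total path = 49 m; average speed = 49/15 = 49/15 m/s.

49/15 m/s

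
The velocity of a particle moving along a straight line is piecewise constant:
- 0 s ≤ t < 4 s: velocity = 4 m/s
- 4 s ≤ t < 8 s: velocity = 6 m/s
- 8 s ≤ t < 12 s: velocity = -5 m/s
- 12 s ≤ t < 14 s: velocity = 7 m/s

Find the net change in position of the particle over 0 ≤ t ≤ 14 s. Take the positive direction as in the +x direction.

Displacement is the signed area under the v-t curve.
0–4 s: 4 × 4 = 16 m
4–8 s: 6 × 4 = 24 m
8–12 s: -5 × 4 = -20 m
12–14 s: 7 × 2 = 14 m
Net displacement = 34 m

34 m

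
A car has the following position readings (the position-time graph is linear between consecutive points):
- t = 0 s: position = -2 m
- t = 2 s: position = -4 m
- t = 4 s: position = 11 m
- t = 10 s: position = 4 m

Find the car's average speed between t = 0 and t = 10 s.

2.4 m/s

Average speed = (total path length)/(elapsed time); on a piecewise-linear x-t graph the path length is Σ|Δx|.
0–2 s: |Δx| = |-4 − -2| = 2 m
2–4 s: |Δx| = |11 − -4| = 15 m
4–10 s: |Δx| = |4 − 11| = 7 m
Total path = 24 m; average speed = 24/10 = 2.4 m/s.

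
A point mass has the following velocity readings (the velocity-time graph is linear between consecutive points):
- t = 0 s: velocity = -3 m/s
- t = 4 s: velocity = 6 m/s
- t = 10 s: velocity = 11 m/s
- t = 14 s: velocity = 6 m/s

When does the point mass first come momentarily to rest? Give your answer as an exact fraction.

t = 4/3 s

v changes sign on 0–4 s (from -3 to 6); the graph is linear there, so v = 0 at t = 0 + (3)·(4 − 0)/(6 − -3) = 4/3 s.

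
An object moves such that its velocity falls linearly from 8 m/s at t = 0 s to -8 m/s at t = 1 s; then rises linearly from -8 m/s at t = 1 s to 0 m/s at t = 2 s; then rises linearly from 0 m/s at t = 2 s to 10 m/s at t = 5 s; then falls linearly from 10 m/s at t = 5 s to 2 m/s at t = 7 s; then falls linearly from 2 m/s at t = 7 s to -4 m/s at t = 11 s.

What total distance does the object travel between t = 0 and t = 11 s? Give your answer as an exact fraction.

125/3 m

Total distance travelled is ∫|v| dt — sum the magnitudes of each area piece.
0–1 s: v = 0 at t = 0.5 s; triangle areas 2 + 2 = 4 m
1–2 s: |½(-8 + 0)(1)| = 4 m
2–5 s: |½(0 + 10)(3)| = 15 m
5–7 s: |½(10 + 2)(2)| = 12 m
7–11 s: v = 0 at t = 25/3 s; triangle areas 4/3 + 16/3 = 20/3 m
Total distance = 125/3 m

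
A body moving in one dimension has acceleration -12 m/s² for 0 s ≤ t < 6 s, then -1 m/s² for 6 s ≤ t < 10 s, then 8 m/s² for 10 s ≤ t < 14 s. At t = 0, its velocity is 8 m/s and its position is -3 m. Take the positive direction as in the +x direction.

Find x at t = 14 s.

-643 m

On each constant-a segment, Δv = aΔt and Δx = v₀Δt + ½aΔt²; chain segment to segment.
0–6 s: v starts 8 m/s; Δx = 8·6 + ½·-12·6² = -168 m; v ends -64 m/s.
6–10 s: v starts -64 m/s; Δx = -64·4 + ½·-1·4² = -264 m; v ends -68 m/s.
10–14 s: v starts -68 m/s; Δx = -68·4 + ½·8·4² = -208 m; v ends -36 m/s.
x(14) = -3 + Σ Δx = -643 m.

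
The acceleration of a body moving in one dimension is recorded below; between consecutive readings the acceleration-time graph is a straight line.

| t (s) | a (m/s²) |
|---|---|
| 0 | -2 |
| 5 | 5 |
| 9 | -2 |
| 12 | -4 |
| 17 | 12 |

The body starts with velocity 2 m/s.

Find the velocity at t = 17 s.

26.5 m/s

Δv equals the area under the a-t graph; then v = v₀ + Δv.
0–5 s: ½(-2 + 5)(5) = 7.5 m/s
5–9 s: ½(5 + -2)(4) = 6 m/s
9–12 s: ½(-2 + -4)(3) = -9 m/s
12–17 s: ½(-4 + 12)(5) = 20 m/s
Δv = 24.5 m/s, so v(17) = 2 + (24.5) = 26.5 m/s.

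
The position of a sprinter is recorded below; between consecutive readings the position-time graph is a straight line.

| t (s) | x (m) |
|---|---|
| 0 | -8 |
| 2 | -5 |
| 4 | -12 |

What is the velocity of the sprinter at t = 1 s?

Velocity is the slope of the x-t graph on 0–2 s: (-5 − -8)/(2 − 0) = 1.5 m/s.

1.5 m/s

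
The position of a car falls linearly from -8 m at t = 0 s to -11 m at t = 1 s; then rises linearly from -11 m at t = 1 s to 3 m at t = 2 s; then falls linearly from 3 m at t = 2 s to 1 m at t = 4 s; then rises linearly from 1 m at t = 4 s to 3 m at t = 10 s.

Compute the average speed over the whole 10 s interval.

2.1 m/s

Average speed = (total path length)/(elapsed time); on a piecewise-linear x-t graph the path length is Σ|Δx|.
0–1 s: |Δx| = |-11 − -8| = 3 m
1–2 s: |Δx| = |3 − -11| = 14 m
2–4 s: |Δx| = |1 − 3| = 2 m
4–10 s: |Δx| = |3 − 1| = 2 m
Total path = 21 m; average speed = 21/10 = 2.1 m/s.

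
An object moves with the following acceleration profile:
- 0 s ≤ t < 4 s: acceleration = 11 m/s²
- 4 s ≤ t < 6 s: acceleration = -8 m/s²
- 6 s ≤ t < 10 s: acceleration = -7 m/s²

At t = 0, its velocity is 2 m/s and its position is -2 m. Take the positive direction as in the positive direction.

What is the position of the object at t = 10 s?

On each constant-a segment, Δv = aΔt and Δx = v₀Δt + ½aΔt²; chain segment to segment.
0–4 s: v starts 2 m/s; Δx = 2·4 + ½·11·4² = 96 m; v ends 46 m/s.
4–6 s: v starts 46 m/s; Δx = 46·2 + ½·-8·2² = 76 m; v ends 30 m/s.
6–10 s: v starts 30 m/s; Δx = 30·4 + ½·-7·4² = 64 m; v ends 2 m/s.
x(10) = -2 + Σ Δx = 234 m.

234 m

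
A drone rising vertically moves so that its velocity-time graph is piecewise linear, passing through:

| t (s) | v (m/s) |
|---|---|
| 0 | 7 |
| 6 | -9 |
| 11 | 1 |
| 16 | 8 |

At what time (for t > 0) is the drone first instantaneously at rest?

t = 2.625 s

v changes sign on 0–6 s (from 7 to -9); the graph is linear there, so v = 0 at t = 0 + (-7)·(6 − 0)/(-9 − 7) = 2.625 s.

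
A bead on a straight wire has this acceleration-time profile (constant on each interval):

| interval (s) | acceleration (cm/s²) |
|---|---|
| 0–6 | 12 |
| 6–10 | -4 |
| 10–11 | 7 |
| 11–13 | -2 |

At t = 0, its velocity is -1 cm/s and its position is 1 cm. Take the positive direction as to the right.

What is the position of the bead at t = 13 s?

641.5 cm

On each constant-a segment, Δv = aΔt and Δx = v₀Δt + ½aΔt²; chain segment to segment.
0–6 s: v starts -1 cm/s; Δx = -1·6 + ½·12·6² = 210 cm; v ends 71 cm/s.
6–10 s: v starts 71 cm/s; Δx = 71·4 + ½·-4·4² = 252 cm; v ends 55 cm/s.
10–11 s: v starts 55 cm/s; Δx = 55·1 + ½·7·1² = 58.5 cm; v ends 62 cm/s.
11–13 s: v starts 62 cm/s; Δx = 62·2 + ½·-2·2² = 120 cm; v ends 58 cm/s.
x(13) = 1 + Σ Δx = 641.5 cm.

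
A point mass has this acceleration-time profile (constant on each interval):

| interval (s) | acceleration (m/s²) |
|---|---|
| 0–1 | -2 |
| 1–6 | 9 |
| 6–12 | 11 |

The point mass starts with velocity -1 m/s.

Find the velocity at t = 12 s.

Δv equals the area under the a-t graph; then v = v₀ + Δv.
0–1 s: -2 × 1 = -2 m/s
1–6 s: 9 × 5 = 45 m/s
6–12 s: 11 × 6 = 66 m/s
Δv = 109 m/s, so v(12) = -1 + (109) = 108 m/s.

108 m/s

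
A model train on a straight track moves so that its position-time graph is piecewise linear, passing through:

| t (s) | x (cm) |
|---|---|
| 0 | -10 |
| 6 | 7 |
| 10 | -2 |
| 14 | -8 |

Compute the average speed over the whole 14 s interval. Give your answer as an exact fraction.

Average speed = (total path length)/(elapsed time); on a piecewise-linear x-t graph the path length is Σ|Δx|.
0–6 s: |Δx| = |7 − -10| = 17 cm
6–10 s: |Δx| = |-2 − 7| = 9 cm
10–14 s: |Δx| = |-8 − -2| = 6 cm
Total path = 32 cm; average speed = 32/14 = 16/7 cm/s.

16/7 cm/s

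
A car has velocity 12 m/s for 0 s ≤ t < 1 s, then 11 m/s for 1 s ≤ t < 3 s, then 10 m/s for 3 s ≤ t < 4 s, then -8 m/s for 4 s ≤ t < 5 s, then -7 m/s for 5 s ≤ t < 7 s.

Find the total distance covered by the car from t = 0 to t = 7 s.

Total distance travelled is ∫|v| dt — sum the magnitudes of each area piece.
0–1 s: |12| × 1 = 12 m
1–3 s: |11| × 2 = 22 m
3–4 s: |10| × 1 = 10 m
4–5 s: |-8| × 1 = 8 m
5–7 s: |-7| × 2 = 14 m
Total distance = 66 m

66 m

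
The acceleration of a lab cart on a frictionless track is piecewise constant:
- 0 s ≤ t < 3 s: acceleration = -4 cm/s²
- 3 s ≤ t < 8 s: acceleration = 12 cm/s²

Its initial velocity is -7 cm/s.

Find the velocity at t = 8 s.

41 cm/s

Δv equals the area under the a-t graph; then v = v₀ + Δv.
0–3 s: -4 × 3 = -12 cm/s
3–8 s: 12 × 5 = 60 cm/s
Δv = 48 cm/s, so v(8) = -7 + (48) = 41 cm/s.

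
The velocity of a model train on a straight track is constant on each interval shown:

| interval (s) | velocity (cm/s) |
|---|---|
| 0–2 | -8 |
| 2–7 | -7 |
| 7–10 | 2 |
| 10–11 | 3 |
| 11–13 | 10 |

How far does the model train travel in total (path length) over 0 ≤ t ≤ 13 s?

80 cm

Distance (not displacement) is the total path length: add the absolute areas under v-t.
0–2 s: |-8| × 2 = 16 cm
2–7 s: |-7| × 5 = 35 cm
7–10 s: |2| × 3 = 6 cm
10–11 s: |3| × 1 = 3 cm
11–13 s: |10| × 2 = 20 cm
Total distance = 80 cm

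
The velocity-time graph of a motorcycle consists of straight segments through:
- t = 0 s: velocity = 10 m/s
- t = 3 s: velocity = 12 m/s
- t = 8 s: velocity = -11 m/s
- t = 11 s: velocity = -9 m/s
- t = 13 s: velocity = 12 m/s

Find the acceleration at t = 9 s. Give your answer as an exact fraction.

Acceleration is the slope of the v-t graph on 8–11 s: (-9 − -11)/(11 − 8) = 2/3 m/s².

2/3 m/s²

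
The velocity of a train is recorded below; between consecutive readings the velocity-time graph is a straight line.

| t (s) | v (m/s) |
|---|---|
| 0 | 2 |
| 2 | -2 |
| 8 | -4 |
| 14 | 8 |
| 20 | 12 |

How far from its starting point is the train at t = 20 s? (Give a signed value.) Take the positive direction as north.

Net displacement equals the area under the velocity-time graph (areas below the axis count negative).
0–2 s: ½(2 + -2)(2) = 0 m
2–8 s: ½(-2 + -4)(6) = -18 m
8–14 s: ½(-4 + 8)(6) = 12 m
14–20 s: ½(8 + 12)(6) = 60 m
Net displacement = 54 m

54 m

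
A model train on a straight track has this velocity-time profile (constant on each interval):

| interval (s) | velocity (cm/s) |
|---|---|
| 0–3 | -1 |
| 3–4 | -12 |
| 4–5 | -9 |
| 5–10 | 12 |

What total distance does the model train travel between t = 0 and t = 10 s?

Total distance travelled is ∫|v| dt — sum the magnitudes of each area piece.
0–3 s: |-1| × 3 = 3 cm
3–4 s: |-12| × 1 = 12 cm
4–5 s: |-9| × 1 = 9 cm
5–10 s: |12| × 5 = 60 cm
Total distance = 84 cm

84 cm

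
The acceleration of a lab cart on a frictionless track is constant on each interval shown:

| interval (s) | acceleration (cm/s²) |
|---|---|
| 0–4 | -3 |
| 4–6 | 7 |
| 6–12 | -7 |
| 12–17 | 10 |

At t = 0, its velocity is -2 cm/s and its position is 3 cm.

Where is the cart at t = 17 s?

-254 cm

On each constant-a segment, Δv = aΔt and Δx = v₀Δt + ½aΔt²; chain segment to segment.
0–4 s: v starts -2 cm/s; Δx = -2·4 + ½·-3·4² = -32 cm; v ends -14 cm/s.
4–6 s: v starts -14 cm/s; Δx = -14·2 + ½·7·2² = -14 cm; v ends 0 cm/s.
6–12 s: v starts 0 cm/s; Δx = 0·6 + ½·-7·6² = -126 cm; v ends -42 cm/s.
12–17 s: v starts -42 cm/s; Δx = -42·5 + ½·10·5² = -85 cm; v ends 8 cm/s.
x(17) = 3 + Σ Δx = -254 cm.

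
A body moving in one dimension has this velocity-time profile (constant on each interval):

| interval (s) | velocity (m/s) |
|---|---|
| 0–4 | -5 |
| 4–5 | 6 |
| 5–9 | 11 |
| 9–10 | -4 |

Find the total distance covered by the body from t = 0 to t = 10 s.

74 m

Distance (not displacement) is the total path length: add the absolute areas under v-t.
0–4 s: |-5| × 4 = 20 m
4–5 s: |6| × 1 = 6 m
5–9 s: |11| × 4 = 44 m
9–10 s: |-4| × 1 = 4 m
Total distance = 74 m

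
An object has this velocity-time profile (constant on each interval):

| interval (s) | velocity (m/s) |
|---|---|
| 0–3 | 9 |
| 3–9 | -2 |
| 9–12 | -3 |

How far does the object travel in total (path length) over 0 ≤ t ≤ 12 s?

48 m

Distance (not displacement) is the total path length: add the absolute areas under v-t.
0–3 s: |9| × 3 = 27 m
3–9 s: |-2| × 6 = 12 m
9–12 s: |-3| × 3 = 9 m
Total distance = 48 m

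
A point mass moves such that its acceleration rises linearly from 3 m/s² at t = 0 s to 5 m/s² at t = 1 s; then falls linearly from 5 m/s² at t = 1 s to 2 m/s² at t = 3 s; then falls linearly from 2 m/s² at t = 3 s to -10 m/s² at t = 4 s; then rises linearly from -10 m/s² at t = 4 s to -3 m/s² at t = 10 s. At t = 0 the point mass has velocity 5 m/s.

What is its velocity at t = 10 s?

Δv equals the area under the a-t graph; then v = v₀ + Δv.
0–1 s: ½(3 + 5)(1) = 4 m/s
1–3 s: ½(5 + 2)(2) = 7 m/s
3–4 s: ½(2 + -10)(1) = -4 m/s
4–10 s: ½(-10 + -3)(6) = -39 m/s
Δv = -32 m/s, so v(10) = 5 + (-32) = -27 m/s.

-27 m/s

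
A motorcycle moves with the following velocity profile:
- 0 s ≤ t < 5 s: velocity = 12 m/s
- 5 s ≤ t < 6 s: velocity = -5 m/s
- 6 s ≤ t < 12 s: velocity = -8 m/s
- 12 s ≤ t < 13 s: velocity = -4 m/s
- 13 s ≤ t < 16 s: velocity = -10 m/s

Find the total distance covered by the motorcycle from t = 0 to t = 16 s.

147 m

Total distance travelled is ∫|v| dt — sum the magnitudes of each area piece.
0–5 s: |12| × 5 = 60 m
5–6 s: |-5| × 1 = 5 m
6–12 s: |-8| × 6 = 48 m
12–13 s: |-4| × 1 = 4 m
13–16 s: |-10| × 3 = 30 m
Total distance = 147 m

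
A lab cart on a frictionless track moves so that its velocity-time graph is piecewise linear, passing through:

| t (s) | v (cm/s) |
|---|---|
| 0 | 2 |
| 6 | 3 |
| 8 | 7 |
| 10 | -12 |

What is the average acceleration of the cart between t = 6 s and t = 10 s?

Average acceleration = Δv/Δt = (-12 − 3)/(10 − 6) = -3.75 cm/s².

-3.75 cm/s²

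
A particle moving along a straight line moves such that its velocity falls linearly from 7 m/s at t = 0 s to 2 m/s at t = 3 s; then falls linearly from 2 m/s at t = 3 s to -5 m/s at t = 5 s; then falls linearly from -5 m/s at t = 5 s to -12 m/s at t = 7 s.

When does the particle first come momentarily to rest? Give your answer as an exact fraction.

t = 25/7 s

v changes sign on 3–5 s (from 2 to -5); the graph is linear there, so v = 0 at t = 3 + (-2)·(5 − 3)/(-5 − 2) = 25/7 s.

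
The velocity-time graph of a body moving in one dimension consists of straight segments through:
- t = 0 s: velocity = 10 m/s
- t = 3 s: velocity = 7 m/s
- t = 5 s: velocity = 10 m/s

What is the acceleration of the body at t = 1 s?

-1 m/s²

Acceleration is the slope of the v-t graph on 0–3 s: (7 − 10)/(3 − 0) = -1 m/s².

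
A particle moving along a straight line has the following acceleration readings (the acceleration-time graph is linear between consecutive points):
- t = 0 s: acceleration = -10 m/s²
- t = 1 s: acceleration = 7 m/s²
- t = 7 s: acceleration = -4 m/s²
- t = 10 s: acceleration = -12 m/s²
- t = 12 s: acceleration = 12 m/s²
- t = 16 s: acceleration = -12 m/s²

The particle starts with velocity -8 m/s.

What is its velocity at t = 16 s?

Δv equals the area under the a-t graph; then v = v₀ + Δv.
0–1 s: ½(-10 + 7)(1) = -1.5 m/s
1–7 s: ½(7 + -4)(6) = 9 m/s
7–10 s: ½(-4 + -12)(3) = -24 m/s
10–12 s: ½(-12 + 12)(2) = 0 m/s
12–16 s: ½(12 + -12)(4) = 0 m/s
Δv = -16.5 m/s, so v(16) = -8 + (-16.5) = -24.5 m/s.

-24.5 m/s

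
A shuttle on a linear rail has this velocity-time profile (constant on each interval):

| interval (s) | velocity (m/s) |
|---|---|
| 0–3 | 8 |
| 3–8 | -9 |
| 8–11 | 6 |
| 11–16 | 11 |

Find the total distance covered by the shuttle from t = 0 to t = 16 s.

142 m

Total distance travelled is ∫|v| dt — sum the magnitudes of each area piece.
0–3 s: |8| × 3 = 24 m
3–8 s: |-9| × 5 = 45 m
8–11 s: |6| × 3 = 18 m
11–16 s: |11| × 5 = 55 m
Total distance = 142 m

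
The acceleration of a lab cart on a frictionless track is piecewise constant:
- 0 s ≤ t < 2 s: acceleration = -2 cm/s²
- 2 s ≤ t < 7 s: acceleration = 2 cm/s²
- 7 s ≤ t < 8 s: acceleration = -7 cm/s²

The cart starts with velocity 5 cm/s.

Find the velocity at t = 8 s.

Δv equals the area under the a-t graph; then v = v₀ + Δv.
0–2 s: -2 × 2 = -4 cm/s
2–7 s: 2 × 5 = 10 cm/s
7–8 s: -7 × 1 = -7 cm/s
Δv = -1 cm/s, so v(8) = 5 + (-1) = 4 cm/s.

4 cm/s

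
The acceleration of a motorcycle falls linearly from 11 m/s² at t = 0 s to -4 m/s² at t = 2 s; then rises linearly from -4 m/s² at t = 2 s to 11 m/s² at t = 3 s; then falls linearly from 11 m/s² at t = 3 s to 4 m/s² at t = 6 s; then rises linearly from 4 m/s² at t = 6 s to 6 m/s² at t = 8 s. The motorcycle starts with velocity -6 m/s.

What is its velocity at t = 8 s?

Δv equals the area under the a-t graph; then v = v₀ + Δv.
0–2 s: ½(11 + -4)(2) = 7 m/s
2–3 s: ½(-4 + 11)(1) = 3.5 m/s
3–6 s: ½(11 + 4)(3) = 22.5 m/s
6–8 s: ½(4 + 6)(2) = 10 m/s
Δv = 43 m/s, so v(8) = -6 + (43) = 37 m/s.

37 m/s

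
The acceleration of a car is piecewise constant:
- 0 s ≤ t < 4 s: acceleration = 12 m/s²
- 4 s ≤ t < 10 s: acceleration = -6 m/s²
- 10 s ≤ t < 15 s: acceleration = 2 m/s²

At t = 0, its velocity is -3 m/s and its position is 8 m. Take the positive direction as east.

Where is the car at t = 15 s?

On each constant-a segment, Δv = aΔt and Δx = v₀Δt + ½aΔt²; chain segment to segment.
0–4 s: v starts -3 m/s; Δx = -3·4 + ½·12·4² = 84 m; v ends 45 m/s.
4–10 s: v starts 45 m/s; Δx = 45·6 + ½·-6·6² = 162 m; v ends 9 m/s.
10–15 s: v starts 9 m/s; Δx = 9·5 + ½·2·5² = 70 m; v ends 19 m/s.
x(15) = 8 + Σ Δx = 324 m.

324 m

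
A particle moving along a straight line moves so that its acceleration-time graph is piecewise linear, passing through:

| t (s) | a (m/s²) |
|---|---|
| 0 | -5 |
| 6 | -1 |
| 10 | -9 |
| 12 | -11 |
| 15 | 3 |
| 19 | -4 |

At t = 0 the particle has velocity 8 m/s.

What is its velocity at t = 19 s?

-64 m/s

Δv equals the area under the a-t graph; then v = v₀ + Δv.
0–6 s: ½(-5 + -1)(6) = -18 m/s
6–10 s: ½(-1 + -9)(4) = -20 m/s
10–12 s: ½(-9 + -11)(2) = -20 m/s
12–15 s: ½(-11 + 3)(3) = -12 m/s
15–19 s: ½(3 + -4)(4) = -2 m/s
Δv = -72 m/s, so v(19) = 8 + (-72) = -64 m/s.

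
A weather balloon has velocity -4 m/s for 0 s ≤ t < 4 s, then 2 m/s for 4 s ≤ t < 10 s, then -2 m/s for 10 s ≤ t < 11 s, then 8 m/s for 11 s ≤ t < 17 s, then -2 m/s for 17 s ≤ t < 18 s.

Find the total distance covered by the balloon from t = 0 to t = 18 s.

Distance (not displacement) is the total path length: add the absolute areas under v-t.
0–4 s: |-4| × 4 = 16 m
4–10 s: |2| × 6 = 12 m
10–11 s: |-2| × 1 = 2 m
11–17 s: |8| × 6 = 48 m
17–18 s: |-2| × 1 = 2 m
Total distance = 80 m

80 m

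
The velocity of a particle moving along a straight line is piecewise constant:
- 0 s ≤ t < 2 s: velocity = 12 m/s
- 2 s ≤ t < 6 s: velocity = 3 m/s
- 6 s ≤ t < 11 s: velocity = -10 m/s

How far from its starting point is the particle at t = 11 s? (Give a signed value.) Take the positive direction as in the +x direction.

Displacement is the signed area under the v-t curve.
0–2 s: 12 × 2 = 24 m
2–6 s: 3 × 4 = 12 m
6–11 s: -10 × 5 = -50 m
Net displacement = -14 m

-14 m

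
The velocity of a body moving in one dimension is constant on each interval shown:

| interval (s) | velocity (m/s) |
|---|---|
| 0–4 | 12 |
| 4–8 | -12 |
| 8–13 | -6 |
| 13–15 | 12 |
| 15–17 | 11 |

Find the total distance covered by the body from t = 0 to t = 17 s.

Distance (not displacement) is the total path length: add the absolute areas under v-t.
0–4 s: |12| × 4 = 48 m
4–8 s: |-12| × 4 = 48 m
8–13 s: |-6| × 5 = 30 m
13–15 s: |12| × 2 = 24 m
15–17 s: |11| × 2 = 22 m
Total distance = 172 m

172 m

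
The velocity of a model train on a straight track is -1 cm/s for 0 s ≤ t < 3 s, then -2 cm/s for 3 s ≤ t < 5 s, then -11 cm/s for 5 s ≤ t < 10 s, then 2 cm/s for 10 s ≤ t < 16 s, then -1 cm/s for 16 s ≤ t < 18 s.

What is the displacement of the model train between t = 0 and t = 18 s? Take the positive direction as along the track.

-52 cm

Net displacement equals the area under the velocity-time graph (areas below the axis count negative).
0–3 s: -1 × 3 = -3 cm
3–5 s: -2 × 2 = -4 cm
5–10 s: -11 × 5 = -55 cm
10–16 s: 2 × 6 = 12 cm
16–18 s: -1 × 2 = -2 cm
Net displacement = -52 cm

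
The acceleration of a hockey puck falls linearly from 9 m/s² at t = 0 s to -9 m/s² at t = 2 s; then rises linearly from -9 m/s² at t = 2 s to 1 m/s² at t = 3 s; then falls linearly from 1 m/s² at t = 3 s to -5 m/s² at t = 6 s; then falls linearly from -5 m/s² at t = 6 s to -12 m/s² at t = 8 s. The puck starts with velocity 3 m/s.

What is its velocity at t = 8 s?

-24 m/s

Δv equals the area under the a-t graph; then v = v₀ + Δv.
0–2 s: ½(9 + -9)(2) = 0 m/s
2–3 s: ½(-9 + 1)(1) = -4 m/s
3–6 s: ½(1 + -5)(3) = -6 m/s
6–8 s: ½(-5 + -12)(2) = -17 m/s
Δv = -27 m/s, so v(8) = 3 + (-27) = -24 m/s.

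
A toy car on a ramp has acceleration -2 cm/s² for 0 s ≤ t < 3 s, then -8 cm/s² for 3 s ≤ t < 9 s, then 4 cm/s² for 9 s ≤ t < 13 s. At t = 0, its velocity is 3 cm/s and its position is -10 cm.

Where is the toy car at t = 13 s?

-344 cm

On each constant-a segment, Δv = aΔt and Δx = v₀Δt + ½aΔt²; chain segment to segment.
0–3 s: v starts 3 cm/s; Δx = 3·3 + ½·-2·3² = 0 cm; v ends -3 cm/s.
3–9 s: v starts -3 cm/s; Δx = -3·6 + ½·-8·6² = -162 cm; v ends -51 cm/s.
9–13 s: v starts -51 cm/s; Δx = -51·4 + ½·4·4² = -172 cm; v ends -35 cm/s.
x(13) = -10 + Σ Δx = -344 cm.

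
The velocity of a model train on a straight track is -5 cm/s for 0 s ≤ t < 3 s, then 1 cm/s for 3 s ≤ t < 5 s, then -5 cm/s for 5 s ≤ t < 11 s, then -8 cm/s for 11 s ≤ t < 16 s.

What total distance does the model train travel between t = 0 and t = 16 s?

87 cm

Total distance travelled is ∫|v| dt — sum the magnitudes of each area piece.
0–3 s: |-5| × 3 = 15 cm
3–5 s: |1| × 2 = 2 cm
5–11 s: |-5| × 6 = 30 cm
11–16 s: |-8| × 5 = 40 cm
Total distance = 87 cm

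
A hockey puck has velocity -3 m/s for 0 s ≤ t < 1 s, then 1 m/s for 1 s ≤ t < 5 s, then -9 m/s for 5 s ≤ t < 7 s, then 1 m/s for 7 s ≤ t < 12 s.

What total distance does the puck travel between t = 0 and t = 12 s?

30 m

Distance (not displacement) is the total path length: add the absolute areas under v-t.
0–1 s: |-3| × 1 = 3 m
1–5 s: |1| × 4 = 4 m
5–7 s: |-9| × 2 = 18 m
7–12 s: |1| × 5 = 5 m
Total distance = 30 m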